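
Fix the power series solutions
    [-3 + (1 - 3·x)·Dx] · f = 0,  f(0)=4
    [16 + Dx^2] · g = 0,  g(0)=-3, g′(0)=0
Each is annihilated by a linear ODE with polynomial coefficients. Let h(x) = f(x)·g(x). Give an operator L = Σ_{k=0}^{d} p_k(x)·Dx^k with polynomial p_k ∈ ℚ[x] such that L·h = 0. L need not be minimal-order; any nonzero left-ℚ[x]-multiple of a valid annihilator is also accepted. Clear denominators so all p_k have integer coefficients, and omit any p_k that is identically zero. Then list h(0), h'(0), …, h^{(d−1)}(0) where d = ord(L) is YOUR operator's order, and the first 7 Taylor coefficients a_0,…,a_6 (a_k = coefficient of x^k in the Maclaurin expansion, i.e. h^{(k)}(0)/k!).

L = (-16 + 48·x) + 6·Dx + (-1 + 3·x)·Dx^2  (order 2).
h: a_k = -12, -36, -12, -36, -236, -708, -30836/15, …
ICs: h(0) = -12, h′(0) = -36.

f: a_k = 4, 12, 36, 108, 324, 972, 2916, …
g: a_k = -3, 0, 24, 0, -32, 0, 256/15, …
h₀=f·g: eliminate ⇒ L₀, order ≤ 1·2.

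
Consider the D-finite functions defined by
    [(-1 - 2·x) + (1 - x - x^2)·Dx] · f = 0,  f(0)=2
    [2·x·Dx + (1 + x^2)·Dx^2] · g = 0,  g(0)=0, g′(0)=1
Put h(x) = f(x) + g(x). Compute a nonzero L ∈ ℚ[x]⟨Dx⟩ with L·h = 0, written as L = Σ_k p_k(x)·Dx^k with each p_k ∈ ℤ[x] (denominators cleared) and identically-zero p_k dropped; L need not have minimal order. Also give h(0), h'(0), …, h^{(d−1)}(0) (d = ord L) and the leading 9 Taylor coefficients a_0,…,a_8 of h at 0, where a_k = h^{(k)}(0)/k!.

L = (-4 + 16·x + 64·x^2 + 72·x^3 + 66·x^4 + 6·x^6)·Dx + (10 + 24·x + 28·x^2 + 60·x^3 + 65·x^4 + 50·x^5 + 3·x^6 + 6·x^7)·Dx^2 + (-2 - 2·x - 2·x^2 + 8·x^3 + 5·x^4 + 11·x^5 + 6·x^6 + x^7 + x^8)·Dx^3  (order 3).
h: a_k = 2, 3, 4, 17/3, 10, 81/5, 26, 293/7, 68, …
ICs: h(0) = 2, h′(0) = 3, h′′(0) = 8.

f: a_k = 2, 2, 4, 6, 10, 16, 26, 42, 68, …
g: a_k = 0, 1, 0, -1/3, 0, 1/5, 0, -1/7, 0, …
h₀=f+g: left-lcm gives L₀, ord ≤ 3.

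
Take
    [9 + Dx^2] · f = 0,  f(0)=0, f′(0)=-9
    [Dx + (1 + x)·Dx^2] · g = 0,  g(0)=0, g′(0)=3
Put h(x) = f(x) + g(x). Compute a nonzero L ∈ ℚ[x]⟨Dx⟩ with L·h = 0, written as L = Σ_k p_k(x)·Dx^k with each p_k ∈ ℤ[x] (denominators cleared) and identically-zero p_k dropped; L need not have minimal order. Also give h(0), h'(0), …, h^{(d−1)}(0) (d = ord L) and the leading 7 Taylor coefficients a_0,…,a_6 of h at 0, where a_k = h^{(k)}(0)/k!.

f: a_k = 0, -9, 0, 27/2, 0, -243/40, 0, …
g: a_k = 0, 3, -3/2, 1, -3/4, 3/5, -1/2, …
Weyl lclm of L_f,L_g ⇒ L₀ (ord ≤ 4).
L = (135 + 162·x + 81·x^2)·Dx + (99 + 261·x + 243·x^2 + 81·x^3)·Dx^2 + (15 + 18·x + 9·x^2)·Dx^3 + (11 + 29·x + 27·x^2 + 9·x^3)·Dx^4  (order 4).
h: a_k = 0, -6, -3/2, 29/2, -3/4, -219/40, -1/2, …
ICs: h(0) = 0, h′(0) = -6, h′′(0) = -3, h′′′(0) = 87.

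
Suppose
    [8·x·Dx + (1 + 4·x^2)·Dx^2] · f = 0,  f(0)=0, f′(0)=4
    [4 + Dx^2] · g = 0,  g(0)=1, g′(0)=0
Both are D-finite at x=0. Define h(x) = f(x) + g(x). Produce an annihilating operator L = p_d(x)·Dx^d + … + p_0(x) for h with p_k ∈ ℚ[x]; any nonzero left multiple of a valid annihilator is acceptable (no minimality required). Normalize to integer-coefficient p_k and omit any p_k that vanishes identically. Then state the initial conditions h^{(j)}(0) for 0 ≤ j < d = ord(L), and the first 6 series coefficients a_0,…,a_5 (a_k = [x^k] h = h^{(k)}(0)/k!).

L = (-352·x + 1792·x^3 + 512·x^5)·Dx + (-4 + 112·x^2 + 576·x^4 + 256·x^6)·Dx^2 + (-88·x + 448·x^3 + 128·x^5)·Dx^3 + (-1 + 28·x^2 + 144·x^4 + 64·x^6)·Dx^4  (order 4).
h: a_k = 1, 4, -2, -16/3, 2/3, 64/5, …
ICs: h(0) = 1, h′(0) = 4, h′′(0) = -4, h′′′(0) = -32.

f: a_k = 0, 4, 0, -16/3, 0, 64/5, …
g: a_k = 1, 0, -2, 0, 2/3, 0, …
L₀ := lclm(L_f,L_g); ord L₀ ≤ 2+2.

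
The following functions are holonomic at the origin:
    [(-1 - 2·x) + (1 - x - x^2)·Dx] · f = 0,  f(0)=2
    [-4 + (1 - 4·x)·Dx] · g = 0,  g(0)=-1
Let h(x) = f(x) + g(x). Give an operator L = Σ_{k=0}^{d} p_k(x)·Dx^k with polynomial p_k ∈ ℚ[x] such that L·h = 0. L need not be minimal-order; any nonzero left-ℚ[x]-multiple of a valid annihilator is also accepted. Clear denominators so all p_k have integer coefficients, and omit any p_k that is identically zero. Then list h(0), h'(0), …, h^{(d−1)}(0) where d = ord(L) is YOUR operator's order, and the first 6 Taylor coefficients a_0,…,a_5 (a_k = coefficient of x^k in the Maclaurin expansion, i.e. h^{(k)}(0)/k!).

f: a_k = 2, 2, 4, 6, 10, 16, …
g: a_k = -1, -4, -16, -64, -256, -1024, …
Weyl lclm of L_f,L_g ⇒ L₀ (ord ≤ 2).
L = (-16 - 72·x + 24·x^2 - 32·x^3) + (28 - 38·x - 54·x^2 + 16·x^3 - 64·x^4)·Dx + (-3 + 17·x - 23·x^2 + 14·x^3 - 4·x^4 - 16·x^5)·Dx^2  (order 2).
h: a_k = 1, -2, -12, -58, -246, -1008, …
ICs: h(0) = 1, h′(0) = -2.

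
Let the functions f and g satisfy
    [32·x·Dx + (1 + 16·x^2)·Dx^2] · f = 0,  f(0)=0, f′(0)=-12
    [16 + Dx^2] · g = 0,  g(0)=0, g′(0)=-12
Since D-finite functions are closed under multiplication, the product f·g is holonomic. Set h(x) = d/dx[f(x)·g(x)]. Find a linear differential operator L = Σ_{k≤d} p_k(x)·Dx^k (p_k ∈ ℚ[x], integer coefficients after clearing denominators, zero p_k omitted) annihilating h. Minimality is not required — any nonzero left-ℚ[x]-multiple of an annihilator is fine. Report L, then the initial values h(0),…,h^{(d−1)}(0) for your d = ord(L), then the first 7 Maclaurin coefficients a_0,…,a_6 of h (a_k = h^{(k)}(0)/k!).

L = (14080 + 602112·x^2 + 15106048·x^4 + 50331648·x^6 + 100663296·x^8 + 268435456·x^10 + 2147483648·x^12) + (8704·x + 581632·x^3 + 9175040·x^5 + 41943040·x^7 + 167772160·x^9 + 536870912·x^11)·Dx + (960 + 43520·x^2 + 1093632·x^4 + 4849664·x^6 + 16777216·x^8 + 67108864·x^10 + 268435456·x^12)·Dx^2 + (544·x + 36352·x^3 + 573440·x^5 + 2621440·x^7 + 10485760·x^9 + 33554432·x^11)·Dx^3 + (5 + 368·x^2 + 9344·x^4 + 106496·x^6 + 655360·x^8 + 3145728·x^10 + 8388608·x^12)·Dx^4  (order 4).
h: a_k = 0, 288, 0, -4608, 0, 58368, 0, …
ICs: h(0) = 0, h′(0) = 288, h′′(0) = 0, h′′′(0) = -27648.

f: a_k = 0, -12, 0, 64, 0, -3072/5, 0, …
g: a_k = 0, -12, 0, 32, 0, -128/5, 0, …
f·g: L₀ = L_f ⊗_s L_g, ord ≤ 2·2.
h₀' ⇒ L via d/dx closure of L₀.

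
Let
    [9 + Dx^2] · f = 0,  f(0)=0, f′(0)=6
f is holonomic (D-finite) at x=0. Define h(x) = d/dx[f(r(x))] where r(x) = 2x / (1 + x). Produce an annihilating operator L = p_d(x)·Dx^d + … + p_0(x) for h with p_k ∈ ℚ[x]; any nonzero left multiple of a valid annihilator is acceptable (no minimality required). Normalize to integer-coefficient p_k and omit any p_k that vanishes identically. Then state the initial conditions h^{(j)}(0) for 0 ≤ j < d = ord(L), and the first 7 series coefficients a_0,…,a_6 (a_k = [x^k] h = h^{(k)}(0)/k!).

f: a_k = 0, 6, 0, -9, 0, 81/20, 0, …
h₀=f(r): pull back L_f along r ⇒ L₀.
Derive L from L₀ (diff closure).
L = (42 + 12·x + 6·x^2) + (6 + 18·x + 18·x^2 + 6·x^3)·Dx + (1 + 4·x + 6·x^2 + 4·x^3 + x^4)·Dx^2  (order 2).
h: a_k = 12, -24, -180, 816, -1452, 360, 26772/5, …
ICs: h(0) = 12, h′(0) = -24.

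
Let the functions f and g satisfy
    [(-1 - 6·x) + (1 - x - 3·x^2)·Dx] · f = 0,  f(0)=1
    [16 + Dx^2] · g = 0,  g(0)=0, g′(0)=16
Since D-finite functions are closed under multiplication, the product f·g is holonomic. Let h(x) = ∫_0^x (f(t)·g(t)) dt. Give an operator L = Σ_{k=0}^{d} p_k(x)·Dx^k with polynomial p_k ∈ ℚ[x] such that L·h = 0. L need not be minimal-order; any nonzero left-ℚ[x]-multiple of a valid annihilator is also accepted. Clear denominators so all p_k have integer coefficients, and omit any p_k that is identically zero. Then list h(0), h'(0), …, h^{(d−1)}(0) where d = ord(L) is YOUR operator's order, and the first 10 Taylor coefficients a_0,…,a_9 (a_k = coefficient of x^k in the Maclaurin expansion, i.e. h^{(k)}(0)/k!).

f: a_k = 1, 1, 4, 7, 19, 40, 97, 217, 508, 1159, …
g: a_k = 0, 16, 0, -128/3, 0, 512/15, 0, -4096/315, 0, 8192/2835, …
L₀ := L_f ⊗_s L_g (sym. prod.), ord ≤ 2.
h=∫₀ˣh₀: take L = L₀·Dx.
L = (-10 + 16·x + 48·x^2)·Dx + (2 + 12·x)·Dx^2 + (-1 + x + 3·x^2)·Dx^3  (order 3).
h: a_k = 0, 0, 8, 16/3, 16/3, 208/15, 1256/45, 5632/105, 34054/315, 627248/2835, …
ICs: h(0) = 0, h′(0) = 0, h′′(0) = 16.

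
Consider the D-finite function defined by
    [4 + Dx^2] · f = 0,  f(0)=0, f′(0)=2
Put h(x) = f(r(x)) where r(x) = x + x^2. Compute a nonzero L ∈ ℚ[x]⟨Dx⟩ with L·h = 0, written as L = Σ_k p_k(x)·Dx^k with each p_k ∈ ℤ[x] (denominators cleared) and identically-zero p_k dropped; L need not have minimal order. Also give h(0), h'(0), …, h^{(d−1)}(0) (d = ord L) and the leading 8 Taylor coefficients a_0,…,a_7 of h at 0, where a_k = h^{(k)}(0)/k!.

f: a_k = 0, 2, 0, -4/3, 0, 4/15, 0, -8/315, …
Substitute x→r, Dx→(1/r')Dx; clear ⇒ L₀.
L = (4 + 24·x + 48·x^2 + 32·x^3) - 2·Dx + (1 + 2·x)·Dx^2  (order 2).
h: a_k = 0, 2, 2, -4/3, -4, -56/15, 0, 832/315, …
ICs: h(0) = 0, h′(0) = 2.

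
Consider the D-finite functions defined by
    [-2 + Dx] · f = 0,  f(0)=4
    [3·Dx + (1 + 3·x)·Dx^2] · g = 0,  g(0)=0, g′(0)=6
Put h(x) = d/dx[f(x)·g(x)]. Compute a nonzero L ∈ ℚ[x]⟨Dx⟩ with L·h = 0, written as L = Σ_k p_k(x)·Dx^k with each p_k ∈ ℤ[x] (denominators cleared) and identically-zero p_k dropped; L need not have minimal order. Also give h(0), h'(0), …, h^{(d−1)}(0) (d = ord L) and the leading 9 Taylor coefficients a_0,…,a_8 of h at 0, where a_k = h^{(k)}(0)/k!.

f: a_k = 4, 8, 8, 16/3, 8/3, 16/15, 16/45, 32/315, 8/315, …
g: a_k = 0, 6, -9, 18, -81/2, 486/5, -243, 4374/7, -6561/4, …
Sym-product of L_f,L_g gives L₀ (≤ ord 2).
h=h₀': d/dx-closure on L₀ ⇒ L.
L = (20 - 24·x + 72·x^2) + (-8 + 6·x - 72·x^2)·Dx + (-1 + 3·x + 18·x^2)·Dx^2  (order 2).
h: a_k = 24, 24, 144, -232, 884, -2640, 121544/15, -369496/15, 2614026/35, …
ICs: h(0) = 24, h′(0) = 24.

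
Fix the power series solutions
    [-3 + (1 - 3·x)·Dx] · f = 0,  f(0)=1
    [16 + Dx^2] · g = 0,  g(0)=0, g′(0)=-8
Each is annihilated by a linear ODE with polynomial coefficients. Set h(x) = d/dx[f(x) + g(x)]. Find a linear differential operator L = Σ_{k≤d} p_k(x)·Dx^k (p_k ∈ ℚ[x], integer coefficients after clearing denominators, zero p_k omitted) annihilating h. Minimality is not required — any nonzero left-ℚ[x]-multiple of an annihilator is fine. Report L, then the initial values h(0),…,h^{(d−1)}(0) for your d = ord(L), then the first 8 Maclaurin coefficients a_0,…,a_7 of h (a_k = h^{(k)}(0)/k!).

f: a_k = 1, 3, 9, 27, 81, 243, 729, 2187, …
g: a_k = 0, -8, 0, 64/3, 0, -256/15, 0, 2048/315, …
h₀=f+g: left-lcm gives L₀, ord ≤ 3.
Derive L from L₀ (diff closure).
L = (5952 - 4608·x + 6912·x^2) + (-560 + 2448·x - 3456·x^2 + 3456·x^3)·Dx + (372 - 288·x + 432·x^2)·Dx^2 + (-35 + 153·x - 216·x^2 + 216·x^3)·Dx^3  (order 3).
h: a_k = -5, 18, 145, 324, 3389/3, 4374, 690953/45, 52488, …
ICs: h(0) = -5, h′(0) = 18, h′′(0) = 290.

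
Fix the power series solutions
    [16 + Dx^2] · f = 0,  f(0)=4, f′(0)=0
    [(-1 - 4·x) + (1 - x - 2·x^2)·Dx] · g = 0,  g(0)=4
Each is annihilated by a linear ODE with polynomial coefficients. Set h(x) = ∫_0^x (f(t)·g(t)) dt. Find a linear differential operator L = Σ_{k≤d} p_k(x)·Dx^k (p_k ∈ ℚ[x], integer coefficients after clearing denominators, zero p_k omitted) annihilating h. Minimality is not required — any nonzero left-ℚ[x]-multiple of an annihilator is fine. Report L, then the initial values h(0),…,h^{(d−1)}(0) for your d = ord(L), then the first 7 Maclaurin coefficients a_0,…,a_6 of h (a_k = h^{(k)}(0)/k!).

f: a_k = 4, 0, -32, 0, 128/3, 0, -1024/45, …
g: a_k = 4, 4, 12, 20, 44, 84, 172, …
Product ⇒ symmetric product L₀, ord ≤ 2.
Integrate: L := L₀·Dx.
L = (-12 + 16·x + 32·x^2)·Dx + (2 + 8·x)·Dx^2 + (-1 + x + 2·x^2)·Dx^3  (order 3).
h: a_k = 0, 16, 8, -80/3, -12, -112/15, -200/9, …
ICs: h(0) = 0, h′(0) = 16, h′′(0) = 16.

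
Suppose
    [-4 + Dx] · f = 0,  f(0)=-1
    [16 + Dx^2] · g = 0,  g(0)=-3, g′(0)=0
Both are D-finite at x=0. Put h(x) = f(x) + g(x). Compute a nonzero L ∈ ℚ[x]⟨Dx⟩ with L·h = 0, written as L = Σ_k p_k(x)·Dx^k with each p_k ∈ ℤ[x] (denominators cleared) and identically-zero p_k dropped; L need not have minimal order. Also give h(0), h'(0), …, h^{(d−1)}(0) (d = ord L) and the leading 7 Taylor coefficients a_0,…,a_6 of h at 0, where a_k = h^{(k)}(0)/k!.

L = -64 + 16·Dx - 4·Dx^2 + Dx^3  (order 3).
h: a_k = -4, -4, 16, -32/3, -128/3, -128/15, 512/45, …
ICs: h(0) = -4, h′(0) = -4, h′′(0) = 32.

f: a_k = -1, -4, -8, -32/3, -32/3, -128/15, -256/45, …
g: a_k = -3, 0, 24, 0, -32, 0, 256/15, …
Sum ⇒ L₀ = lclm(L_f,L_g) in ℚ(x)⟨Dx⟩.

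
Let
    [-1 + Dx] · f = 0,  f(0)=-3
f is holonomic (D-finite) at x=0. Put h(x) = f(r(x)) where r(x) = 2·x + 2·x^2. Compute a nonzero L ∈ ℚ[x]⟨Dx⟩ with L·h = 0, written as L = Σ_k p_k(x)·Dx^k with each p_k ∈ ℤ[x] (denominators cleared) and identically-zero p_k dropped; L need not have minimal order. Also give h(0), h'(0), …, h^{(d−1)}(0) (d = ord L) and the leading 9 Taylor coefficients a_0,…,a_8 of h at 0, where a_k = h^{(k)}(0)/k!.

f: a_k = -3, -3, -3/2, -1/2, -1/8, -1/40, -1/240, -1/1680, -1/13440, …
h₀=f(r): pull back L_f along r ⇒ L₀.
L = (-2 - 4·x) + Dx  (order 1).
h: a_k = -3, -6, -12, -16, -20, -104/5, -304/15, -1856/105, -1528/105, …
ICs: h(0) = -3.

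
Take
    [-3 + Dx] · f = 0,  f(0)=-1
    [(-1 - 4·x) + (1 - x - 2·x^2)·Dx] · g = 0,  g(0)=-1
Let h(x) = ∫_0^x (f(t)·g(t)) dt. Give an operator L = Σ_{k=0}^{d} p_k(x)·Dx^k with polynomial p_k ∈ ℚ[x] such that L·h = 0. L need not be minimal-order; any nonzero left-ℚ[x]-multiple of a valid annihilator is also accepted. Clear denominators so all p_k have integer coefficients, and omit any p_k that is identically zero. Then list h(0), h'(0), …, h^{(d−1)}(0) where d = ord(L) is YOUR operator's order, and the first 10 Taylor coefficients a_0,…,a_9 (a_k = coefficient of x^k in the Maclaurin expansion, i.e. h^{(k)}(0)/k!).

L = (4 + x - 6·x^2)·Dx + (-1 + x + 2·x^2)·Dx^2  (order 2).
h: a_k = 0, 1, 2, 7/2, 23/4, 379/40, 159/10, 15293/560, 107071/2240, 1142227/13440, …
ICs: h(0) = 0, h′(0) = 1.

f: a_k = -1, -3, -9/2, -9/2, -27/8, -81/40, -81/80, -243/560, -729/4480, -243/4480, …
g: a_k = -1, -1, -3, -5, -11, -21, -43, -85, -171, -341, …
L₀ := L_f ⊗_s L_g (sym. prod.), ord ≤ 1.
h=∫h₀ ⇒ L = L₀·Dx.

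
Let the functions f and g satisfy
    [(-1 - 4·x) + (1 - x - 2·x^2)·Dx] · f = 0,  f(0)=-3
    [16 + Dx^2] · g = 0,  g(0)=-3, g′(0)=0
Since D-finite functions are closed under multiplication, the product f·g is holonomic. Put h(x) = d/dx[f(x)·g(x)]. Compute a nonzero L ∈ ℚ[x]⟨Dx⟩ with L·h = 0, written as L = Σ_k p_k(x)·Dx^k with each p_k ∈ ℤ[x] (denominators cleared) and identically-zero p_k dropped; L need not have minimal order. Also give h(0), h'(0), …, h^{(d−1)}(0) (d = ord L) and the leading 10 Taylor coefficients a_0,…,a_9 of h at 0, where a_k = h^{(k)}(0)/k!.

f: a_k = -3, -3, -9, -15, -33, -63, -129, -255, -513, -1023, …
g: a_k = -3, 0, 24, 0, -32, 0, 256/15, 0, -512/105, 0, …
h₀=f·g: eliminate ⇒ L₀, order ≤ 1·2.
Derive L from L₀ (diff closure).
L = (4 - 128·x - 192·x^2 + 256·x^3 + 256·x^4) + (-5 - 12·x + 48·x^2 + 64·x^3)·Dx + (3 - 7·x - 10·x^2 + 16·x^3 + 16·x^4)·Dx^2  (order 2).
h: a_k = 9, -90, -81, -84, -375, -5046/5, -11137/5, -179192/35, -402057/35, -8060582/315, …
ICs: h(0) = 9, h′(0) = -90.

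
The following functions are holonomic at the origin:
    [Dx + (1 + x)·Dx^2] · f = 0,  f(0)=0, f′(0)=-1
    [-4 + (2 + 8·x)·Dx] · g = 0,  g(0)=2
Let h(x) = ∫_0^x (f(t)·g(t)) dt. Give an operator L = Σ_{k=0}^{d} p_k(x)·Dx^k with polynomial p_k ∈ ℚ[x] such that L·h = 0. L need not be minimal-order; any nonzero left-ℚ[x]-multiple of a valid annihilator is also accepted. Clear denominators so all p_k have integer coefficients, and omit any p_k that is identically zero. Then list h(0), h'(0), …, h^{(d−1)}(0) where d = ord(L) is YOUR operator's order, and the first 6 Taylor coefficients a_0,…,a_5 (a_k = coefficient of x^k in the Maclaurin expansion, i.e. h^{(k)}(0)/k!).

L = (10 + 4·x)·Dx + (-3 - 12·x)·Dx^2 + (1 + 9·x + 24·x^2 + 16·x^3)·Dx^3  (order 3).
h: a_k = 0, 0, -1, -1, 4/3, -13/6, …
ICs: h(0) = 0, h′(0) = 0, h′′(0) = -2.

f: a_k = 0, -1, 1/2, -1/3, 1/4, -1/5, …
g: a_k = 2, 4, -4, 8, -20, 56, …
L₀ := L_f ⊗_s L_g (sym. prod.), ord ≤ 2.
h=∫h₀ ⇒ L = L₀·Dx.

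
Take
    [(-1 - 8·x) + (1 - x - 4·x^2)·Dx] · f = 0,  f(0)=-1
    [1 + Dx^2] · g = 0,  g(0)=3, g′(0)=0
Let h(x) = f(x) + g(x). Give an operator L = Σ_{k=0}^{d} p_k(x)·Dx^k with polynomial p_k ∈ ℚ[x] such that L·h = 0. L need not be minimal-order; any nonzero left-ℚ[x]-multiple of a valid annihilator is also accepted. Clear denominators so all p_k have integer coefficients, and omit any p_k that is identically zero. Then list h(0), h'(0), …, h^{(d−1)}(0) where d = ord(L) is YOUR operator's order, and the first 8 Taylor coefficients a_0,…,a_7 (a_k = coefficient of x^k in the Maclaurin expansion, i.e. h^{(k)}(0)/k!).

L = (55 + 486·x + 553·x^2 + 1488·x^3 + 80·x^4 + 128·x^5) + (-11 - 11·x - 23·x^2 + 169·x^3 + 348·x^4 + 48·x^5 + 64·x^6)·Dx + (55 + 486·x + 553·x^2 + 1488·x^3 + 80·x^4 + 128·x^5)·Dx^2 + (-11 - 11·x - 23·x^2 + 169·x^3 + 348·x^4 + 48·x^5 + 64·x^6)·Dx^3  (order 3).
h: a_k = 2, -1, -13/2, -9, -231/8, -65, -43441/240, -441, …
ICs: h(0) = 2, h′(0) = -1, h′′(0) = -13.

f: a_k = -1, -1, -5, -9, -29, -65, -181, -441, …
g: a_k = 3, 0, -3/2, 0, 1/8, 0, -1/240, 0, …
Weyl lclm of L_f,L_g ⇒ L₀ (ord ≤ 3).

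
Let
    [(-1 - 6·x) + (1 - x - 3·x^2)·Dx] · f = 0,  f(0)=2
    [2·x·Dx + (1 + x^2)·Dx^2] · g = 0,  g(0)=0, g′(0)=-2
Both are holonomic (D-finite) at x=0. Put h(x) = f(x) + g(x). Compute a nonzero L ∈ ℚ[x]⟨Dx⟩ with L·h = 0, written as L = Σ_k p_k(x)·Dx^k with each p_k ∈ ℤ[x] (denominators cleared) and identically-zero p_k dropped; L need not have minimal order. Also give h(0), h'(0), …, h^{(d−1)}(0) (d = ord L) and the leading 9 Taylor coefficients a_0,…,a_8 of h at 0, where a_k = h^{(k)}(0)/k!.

f: a_k = 2, 2, 8, 14, 38, 80, 194, 434, 1016, …
g: a_k = 0, -2, 0, 2/3, 0, -2/5, 0, 2/7, 0, …
Weyl lclm of L_f,L_g ⇒ L₀ (ord ≤ 3).
L = (-8 + 32·x + 300·x^2 + 504·x^3 + 1134·x^4 + 162·x^6)·Dx + (22 + 148·x + 184·x^2 + 576·x^3 + 441·x^4 + 918·x^5 + 27·x^6 + 162·x^7)·Dx^2 + (-4 - 6·x - 18·x^2 + 60·x^3 + 85·x^4 + 75·x^5 + 126·x^6 + 9·x^7 + 27·x^8)·Dx^3  (order 3).
h: a_k = 2, 0, 8, 44/3, 38, 398/5, 194, 3040/7, 1016, …
ICs: h(0) = 2, h′(0) = 0, h′′(0) = 16.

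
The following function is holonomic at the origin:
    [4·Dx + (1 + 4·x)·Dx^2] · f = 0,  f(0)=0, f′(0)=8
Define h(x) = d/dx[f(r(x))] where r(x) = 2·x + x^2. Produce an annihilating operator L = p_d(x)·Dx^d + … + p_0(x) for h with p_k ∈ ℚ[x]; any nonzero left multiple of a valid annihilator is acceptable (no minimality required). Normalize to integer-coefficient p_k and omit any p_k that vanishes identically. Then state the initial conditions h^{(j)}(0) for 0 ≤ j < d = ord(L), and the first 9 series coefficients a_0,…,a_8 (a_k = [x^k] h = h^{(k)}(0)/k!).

L = (7 + 8·x + 4·x^2) + (1 + 9·x + 12·x^2 + 4·x^3)·Dx  (order 1).
h: a_k = 16, -112, 832, -6208, 46336, -345856, 2581504, -19268608, 143822848, …
ICs: h(0) = 16.

f: a_k = 0, 8, -16, 128/3, -128, 2048/5, -4096/3, 32768/7, -16384, …
h₀=f(r): pull back L_f along r ⇒ L₀.
h₀' ⇒ L via d/dx closure of L₀.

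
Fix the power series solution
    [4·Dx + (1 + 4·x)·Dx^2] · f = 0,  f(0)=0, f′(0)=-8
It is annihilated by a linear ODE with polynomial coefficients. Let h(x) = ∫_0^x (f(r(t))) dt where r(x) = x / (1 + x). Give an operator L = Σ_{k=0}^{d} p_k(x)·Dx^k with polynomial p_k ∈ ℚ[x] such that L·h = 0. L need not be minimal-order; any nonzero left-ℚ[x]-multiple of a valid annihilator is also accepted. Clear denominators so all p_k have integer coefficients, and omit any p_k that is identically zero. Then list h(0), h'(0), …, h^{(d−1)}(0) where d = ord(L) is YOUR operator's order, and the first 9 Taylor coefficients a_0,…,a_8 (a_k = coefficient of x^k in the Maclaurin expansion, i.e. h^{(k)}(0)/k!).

L = (6 + 10·x)·Dx^2 + (1 + 6·x + 5·x^2)·Dx^3  (order 3).
h: a_k = 0, 0, -4, 8, -62/3, 312/5, -3124/15, 744, -19531/7, …
ICs: h(0) = 0, h′(0) = 0, h′′(0) = -8.

f: a_k = 0, -8, 16, -128/3, 128, -2048/5, 4096/3, -32768/7, 16384, …
Substitute x→r, Dx→(1/r')Dx; clear ⇒ L₀.
h=∫h₀ ⇒ L = L₀·Dx.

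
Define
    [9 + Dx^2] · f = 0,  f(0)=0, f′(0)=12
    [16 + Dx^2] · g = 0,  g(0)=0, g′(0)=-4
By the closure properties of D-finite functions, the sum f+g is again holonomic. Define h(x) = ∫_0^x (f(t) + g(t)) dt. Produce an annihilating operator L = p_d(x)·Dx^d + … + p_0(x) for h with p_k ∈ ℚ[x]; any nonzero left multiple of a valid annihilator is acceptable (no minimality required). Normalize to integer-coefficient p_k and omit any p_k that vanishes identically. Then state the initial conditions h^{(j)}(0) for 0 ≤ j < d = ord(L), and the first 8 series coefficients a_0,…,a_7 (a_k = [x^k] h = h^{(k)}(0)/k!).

L = 144·Dx + 25·Dx^3 + Dx^5  (order 5).
h: a_k = 0, 0, 4, 0, -11/6, 0, -13/180, 0, …
ICs: h(0) = 0, h′(0) = 0, h′′(0) = 8, h′′′(0) = 0, h′′′′(0) = -44.

f: a_k = 0, 12, 0, -18, 0, 81/10, 0, -243/140, …
g: a_k = 0, -4, 0, 32/3, 0, -128/15, 0, 1024/315, …
Sum ⇒ L₀ = lclm(L_f,L_g) in ℚ(x)⟨Dx⟩.
h=∫h₀ ⇒ L = L₀·Dx.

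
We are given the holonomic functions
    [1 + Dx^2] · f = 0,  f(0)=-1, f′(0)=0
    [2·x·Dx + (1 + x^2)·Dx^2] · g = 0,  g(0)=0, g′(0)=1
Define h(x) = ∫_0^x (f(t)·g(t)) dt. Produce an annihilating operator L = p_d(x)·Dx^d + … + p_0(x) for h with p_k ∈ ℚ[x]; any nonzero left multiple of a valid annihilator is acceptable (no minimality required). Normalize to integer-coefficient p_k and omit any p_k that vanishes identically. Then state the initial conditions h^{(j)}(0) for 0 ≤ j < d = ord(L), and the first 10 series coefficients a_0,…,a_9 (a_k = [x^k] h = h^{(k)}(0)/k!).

f: a_k = -1, 0, 1/2, 0, -1/24, 0, 1/720, 0, -1/40320, 0, …
g: a_k = 0, 1, 0, -1/3, 0, 1/5, 0, -1/7, 0, 1/9, …
Sym-product of L_f,L_g gives L₀ (≤ ord 4).
Integrate: L := L₀·Dx.
L = (10 + 26·x^2 + 11·x^4 + 4·x^6 + x^8)·Dx + (12·x + 20·x^3 + 12·x^5 + 4·x^7)·Dx^2 + (12 + 32·x^2 + 18·x^4 + 8·x^6 + 2·x^8)·Dx^3 + (12·x + 20·x^3 + 12·x^5 + 4·x^7)·Dx^4 + (2 + 6·x^2 + 7·x^4 + 4·x^6 + x^8)·Dx^5  (order 5).
h: a_k = 0, 0, -1/2, 0, 5/24, 0, -49/720, 0, 1301/40320, 0, …
ICs: h(0) = 0, h′(0) = 0, h′′(0) = -1, h′′′(0) = 0, h′′′′(0) = 5.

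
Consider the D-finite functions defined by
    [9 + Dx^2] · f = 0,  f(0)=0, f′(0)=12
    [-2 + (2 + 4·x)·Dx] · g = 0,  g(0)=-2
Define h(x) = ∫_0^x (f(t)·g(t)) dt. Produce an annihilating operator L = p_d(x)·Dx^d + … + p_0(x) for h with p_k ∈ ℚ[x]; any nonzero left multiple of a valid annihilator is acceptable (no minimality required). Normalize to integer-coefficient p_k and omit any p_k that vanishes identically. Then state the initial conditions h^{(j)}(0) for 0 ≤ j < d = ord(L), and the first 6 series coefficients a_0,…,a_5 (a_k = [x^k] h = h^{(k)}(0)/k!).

f: a_k = 0, 12, 0, -18, 0, 81/10, …
g: a_k = -2, -2, 1, -1, 5/4, -7/4, …
h₀=f·g: eliminate ⇒ L₀, order ≤ 2·1.
Integrate: L := L₀·Dx.
L = (12 + 36·x + 36·x^2)·Dx + (-2 - 4·x)·Dx^2 + (1 + 4·x + 4·x^2)·Dx^3  (order 3).
h: a_k = 0, 0, -12, -8, 12, 24/5, …
ICs: h(0) = 0, h′(0) = 0, h′′(0) = -24.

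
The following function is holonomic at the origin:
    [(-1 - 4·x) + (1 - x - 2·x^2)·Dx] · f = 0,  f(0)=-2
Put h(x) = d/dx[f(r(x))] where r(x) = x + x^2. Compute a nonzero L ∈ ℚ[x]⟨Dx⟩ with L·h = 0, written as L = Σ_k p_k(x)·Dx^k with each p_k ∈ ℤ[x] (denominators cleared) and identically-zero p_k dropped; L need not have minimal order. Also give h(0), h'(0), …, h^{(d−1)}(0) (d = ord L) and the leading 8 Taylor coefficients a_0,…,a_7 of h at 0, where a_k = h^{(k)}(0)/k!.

L = (8 + 10·x + 30·x^2 + 40·x^3 + 20·x^4) + (-1 - x + 5·x^2 + 10·x^3 + 10·x^4 + 4·x^5)·Dx  (order 1).
h: a_k = -2, -16, -66, -232, -800, -2628, -8358, -26112, …
ICs: h(0) = -2.

f: a_k = -2, -2, -6, -10, -22, -42, -86, -170, …
Substitute x→r, Dx→(1/r')Dx; clear ⇒ L₀.
Differentiate: ansatz ord ≤ ord L₀ ⇒ L.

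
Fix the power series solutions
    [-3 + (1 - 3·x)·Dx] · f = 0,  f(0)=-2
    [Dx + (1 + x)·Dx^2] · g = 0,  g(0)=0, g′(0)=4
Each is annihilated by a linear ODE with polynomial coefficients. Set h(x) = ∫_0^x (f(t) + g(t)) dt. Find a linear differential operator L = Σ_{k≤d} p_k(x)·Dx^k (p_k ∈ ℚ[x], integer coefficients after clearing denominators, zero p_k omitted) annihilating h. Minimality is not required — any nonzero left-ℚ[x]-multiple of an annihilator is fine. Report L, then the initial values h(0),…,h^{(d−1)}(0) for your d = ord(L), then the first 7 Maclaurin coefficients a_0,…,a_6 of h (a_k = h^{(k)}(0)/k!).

L = (66 + 18·x)·Dx^2 + (52 + 120·x + 36·x^2)·Dx^3 + (-7 + 11·x + 27·x^2 + 9·x^3)·Dx^4  (order 4).
h: a_k = 0, -2, -1, -20/3, -79/6, -163/5, -1213/15, …
ICs: h(0) = 0, h′(0) = -2, h′′(0) = -2, h′′′(0) = -40.

f: a_k = -2, -6, -18, -54, -162, -486, -1458, …
g: a_k = 0, 4, -2, 4/3, -1, 4/5, -2/3, …
Weyl lclm of L_f,L_g ⇒ L₀ (ord ≤ 3).
h=∫₀ˣh₀: take L = L₀·Dx.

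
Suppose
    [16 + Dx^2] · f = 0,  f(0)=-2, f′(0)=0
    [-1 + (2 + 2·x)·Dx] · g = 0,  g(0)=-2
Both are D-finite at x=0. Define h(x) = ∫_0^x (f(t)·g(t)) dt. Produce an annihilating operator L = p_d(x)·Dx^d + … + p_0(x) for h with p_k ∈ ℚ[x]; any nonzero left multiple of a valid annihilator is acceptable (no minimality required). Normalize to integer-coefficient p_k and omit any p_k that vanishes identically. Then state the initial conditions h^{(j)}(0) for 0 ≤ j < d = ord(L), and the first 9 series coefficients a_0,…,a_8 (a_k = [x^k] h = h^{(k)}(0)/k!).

L = (67 + 128·x + 64·x^2)·Dx + (-4 - 4·x)·Dx^2 + (4 + 8·x + 4·x^2)·Dx^3  (order 3).
h: a_k = 0, 4, 1, -65/6, -63/16, 893/96, 3733/1152, -310129/80640, -219379/184320, …
ICs: h(0) = 0, h′(0) = 4, h′′(0) = 2.

f: a_k = -2, 0, 16, 0, -64/3, 0, 512/45, 0, -1024/315, …
g: a_k = -2, -1, 1/4, -1/8, 5/64, -7/128, 21/512, -33/1024, 429/16384, …
Product ⇒ symmetric product L₀, ord ≤ 2.
h=∫h₀ ⇒ L = L₀·Dx.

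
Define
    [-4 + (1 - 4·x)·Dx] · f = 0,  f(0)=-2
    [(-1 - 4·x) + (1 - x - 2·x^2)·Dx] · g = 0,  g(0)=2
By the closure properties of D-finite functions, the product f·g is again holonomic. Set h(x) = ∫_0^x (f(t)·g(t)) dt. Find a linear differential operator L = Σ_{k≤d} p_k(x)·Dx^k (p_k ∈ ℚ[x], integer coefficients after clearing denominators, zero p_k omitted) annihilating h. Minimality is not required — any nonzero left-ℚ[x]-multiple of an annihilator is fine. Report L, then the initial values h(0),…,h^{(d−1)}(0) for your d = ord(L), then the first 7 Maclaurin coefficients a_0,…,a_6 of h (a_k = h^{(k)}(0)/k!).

f: a_k = -2, -8, -32, -128, -512, -2048, -8192, …
g: a_k = 2, 2, 6, 10, 22, 42, 86, …
L₀ := L_f ⊗_s L_g (sym. prod.), ord ≤ 1.
h=∫h₀ ⇒ L = L₀·Dx.
L = (-5 + 4·x + 24·x^2)·Dx + (1 - 5·x + 2·x^2 + 8·x^3)·Dx^2  (order 2).
h: a_k = 0, -4, -10, -92/3, -97, -1596/5, -1078, …
ICs: h(0) = 0, h′(0) = -4.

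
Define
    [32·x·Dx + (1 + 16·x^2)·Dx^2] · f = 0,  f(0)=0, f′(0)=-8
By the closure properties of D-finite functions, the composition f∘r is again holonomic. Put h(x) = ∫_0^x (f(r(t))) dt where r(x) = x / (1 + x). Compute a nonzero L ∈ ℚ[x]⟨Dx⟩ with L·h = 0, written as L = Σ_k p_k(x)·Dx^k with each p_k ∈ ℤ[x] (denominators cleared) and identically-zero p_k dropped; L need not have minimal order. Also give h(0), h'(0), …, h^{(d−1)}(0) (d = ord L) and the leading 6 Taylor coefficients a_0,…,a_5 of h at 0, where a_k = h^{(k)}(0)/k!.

L = (2 + 34·x)·Dx^2 + (1 + 2·x + 17·x^2)·Dx^3  (order 3).
h: a_k = 0, 0, -4, 8/3, 26/3, -24, …
ICs: h(0) = 0, h′(0) = 0, h′′(0) = -8.

f: a_k = 0, -8, 0, 128/3, 0, -2048/5, …
f∘r: x↦r, Dx↦Dx/r' in L_f ⇒ L₀.
h=∫h₀ ⇒ L = L₀·Dx.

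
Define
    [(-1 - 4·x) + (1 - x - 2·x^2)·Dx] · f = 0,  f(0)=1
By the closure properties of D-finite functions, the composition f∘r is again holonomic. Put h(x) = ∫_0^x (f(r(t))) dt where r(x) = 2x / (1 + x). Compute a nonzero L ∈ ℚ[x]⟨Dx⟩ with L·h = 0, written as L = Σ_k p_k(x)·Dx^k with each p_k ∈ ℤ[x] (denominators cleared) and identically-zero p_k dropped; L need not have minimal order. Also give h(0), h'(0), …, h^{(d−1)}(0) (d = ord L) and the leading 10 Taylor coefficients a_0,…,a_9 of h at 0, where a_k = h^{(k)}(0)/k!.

f: a_k = 1, 1, 3, 5, 11, 21, 43, 85, 171, 341, …
Change of var in L_f (x↦r) gives L₀.
∫: right-multiply L₀ by Dx.
L = (2 + 18·x)·Dx + (-1 - x + 9·x^2 + 9·x^3)·Dx^2  (order 2).
h: a_k = 0, 1, 1, 10/3, 9/2, 18, 27, 810/7, 729/4, 810, …
ICs: h(0) = 0, h′(0) = 1.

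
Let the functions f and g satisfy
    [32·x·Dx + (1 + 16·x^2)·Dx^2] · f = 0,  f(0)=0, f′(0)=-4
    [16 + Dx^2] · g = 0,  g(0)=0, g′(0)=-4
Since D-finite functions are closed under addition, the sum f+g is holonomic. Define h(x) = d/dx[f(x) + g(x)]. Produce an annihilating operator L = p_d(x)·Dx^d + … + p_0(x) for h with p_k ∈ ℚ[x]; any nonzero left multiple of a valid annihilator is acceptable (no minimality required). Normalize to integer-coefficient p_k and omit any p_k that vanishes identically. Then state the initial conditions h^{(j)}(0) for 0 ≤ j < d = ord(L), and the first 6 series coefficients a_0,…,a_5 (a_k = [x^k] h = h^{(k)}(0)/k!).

L = (-5632·x + 114688·x^3 + 131072·x^5) + (-16 + 1792·x^2 + 36864·x^4 + 65536·x^6)·Dx + (-352·x + 7168·x^3 + 8192·x^5)·Dx^2 + (-1 + 112·x^2 + 2304·x^4 + 4096·x^6)·Dx^3  (order 3).
h: a_k = -8, 0, 96, 0, -3200/3, 0, …
ICs: h(0) = -8, h′(0) = 0, h′′(0) = 192.

f: a_k = 0, -4, 0, 64/3, 0, -1024/5, …
g: a_k = 0, -4, 0, 32/3, 0, -128/15, …
Weyl lclm of L_f,L_g ⇒ L₀ (ord ≤ 4).
Differentiate: ansatz ord ≤ ord L₀ ⇒ L.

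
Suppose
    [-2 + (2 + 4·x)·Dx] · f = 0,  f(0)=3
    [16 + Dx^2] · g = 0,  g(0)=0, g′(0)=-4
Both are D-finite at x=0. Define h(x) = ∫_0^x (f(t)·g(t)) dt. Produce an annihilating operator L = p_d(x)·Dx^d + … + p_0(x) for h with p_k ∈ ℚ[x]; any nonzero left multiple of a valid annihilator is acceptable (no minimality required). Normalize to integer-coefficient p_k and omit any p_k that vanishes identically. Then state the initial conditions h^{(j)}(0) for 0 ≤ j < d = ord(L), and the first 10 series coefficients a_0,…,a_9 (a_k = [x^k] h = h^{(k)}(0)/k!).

L = (19 + 64·x + 64·x^2)·Dx + (-2 - 4·x)·Dx^2 + (1 + 4·x + 4·x^2)·Dx^3  (order 3).
h: a_k = 0, 0, -6, -4, 19/2, 26/5, -341/60, -201/70, 7687/3360, 17/756, …
ICs: h(0) = 0, h′(0) = 0, h′′(0) = -12.

f: a_k = 3, 3, -3/2, 3/2, -15/8, 21/8, -63/16, 99/16, -1287/128, 2145/128, …
g: a_k = 0, -4, 0, 32/3, 0, -128/15, 0, 1024/315, 0, -2048/2835, …
L₀ := L_f ⊗_s L_g (sym. prod.), ord ≤ 2.
∫: right-multiply L₀ by Dx.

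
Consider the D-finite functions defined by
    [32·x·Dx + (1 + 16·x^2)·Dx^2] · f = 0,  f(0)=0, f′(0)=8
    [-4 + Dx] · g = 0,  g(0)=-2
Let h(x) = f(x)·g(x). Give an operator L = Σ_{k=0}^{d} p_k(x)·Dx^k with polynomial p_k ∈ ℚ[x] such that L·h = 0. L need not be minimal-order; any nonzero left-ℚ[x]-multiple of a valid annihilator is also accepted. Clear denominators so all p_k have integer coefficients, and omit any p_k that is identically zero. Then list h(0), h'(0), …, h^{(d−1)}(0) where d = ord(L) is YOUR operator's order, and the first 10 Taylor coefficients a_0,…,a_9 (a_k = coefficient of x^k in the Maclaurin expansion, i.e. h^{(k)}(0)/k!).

L = (16 - 128·x + 256·x^2) + (-8 + 32·x - 128·x^2)·Dx + (1 + 16·x^2)·Dx^2  (order 2).
h: a_k = 0, -16, -64, -128/3, 512/3, -1536/5, -22528/9, 126976/35, 1851392/63, -9428992/189, …
ICs: h(0) = 0, h′(0) = -16.

f: a_k = 0, 8, 0, -128/3, 0, 2048/5, 0, -32768/7, 0, 524288/9, …
g: a_k = -2, -8, -16, -64/3, -64/3, -256/15, -512/45, -2048/315, -1024/315, -4096/2835, …
h₀=f·g: eliminate ⇒ L₀, order ≤ 2·1.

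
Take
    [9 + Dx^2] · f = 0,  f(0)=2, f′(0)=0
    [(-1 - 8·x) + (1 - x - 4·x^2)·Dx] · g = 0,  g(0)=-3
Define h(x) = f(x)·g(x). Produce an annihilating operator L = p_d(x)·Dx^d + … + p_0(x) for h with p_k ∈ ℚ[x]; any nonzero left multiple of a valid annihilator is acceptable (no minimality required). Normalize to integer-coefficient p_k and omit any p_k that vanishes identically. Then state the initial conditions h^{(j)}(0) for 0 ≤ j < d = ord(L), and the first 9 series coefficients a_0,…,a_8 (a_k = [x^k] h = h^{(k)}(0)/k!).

f: a_k = 2, 0, -9, 0, 27/4, 0, -81/40, 0, 729/2240, …
g: a_k = -3, -3, -15, -27, -87, -195, -543, -1323, -3495, …
f·g: L₀ = L_f ⊗_s L_g, ord ≤ 2·1.
L = (-1 + 9·x + 36·x^2) + (2 + 16·x)·Dx + (-1 + x + 4·x^2)·Dx^2  (order 2).
h: a_k = -6, -6, -3, -27, -237/4, -669/4, -15927/40, -42687/40, -5960307/2240, …
ICs: h(0) = -6, h′(0) = -6.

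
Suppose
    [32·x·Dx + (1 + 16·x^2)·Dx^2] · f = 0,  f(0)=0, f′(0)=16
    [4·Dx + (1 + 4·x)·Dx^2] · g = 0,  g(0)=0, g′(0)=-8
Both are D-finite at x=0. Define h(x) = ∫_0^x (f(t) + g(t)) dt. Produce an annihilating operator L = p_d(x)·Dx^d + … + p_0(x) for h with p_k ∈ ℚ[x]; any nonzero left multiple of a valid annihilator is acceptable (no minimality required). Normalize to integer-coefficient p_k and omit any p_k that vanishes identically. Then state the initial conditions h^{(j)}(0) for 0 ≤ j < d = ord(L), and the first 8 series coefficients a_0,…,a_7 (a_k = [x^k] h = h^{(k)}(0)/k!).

f: a_k = 0, 16, 0, -256/3, 0, 4096/5, 0, -65536/7, …
g: a_k = 0, -8, 16, -128/3, 128, -2048/5, 4096/3, -32768/7, …
Weyl lclm of L_f,L_g ⇒ L₀ (ord ≤ 4).
∫: right-multiply L₀ by Dx.
L = (-32 - 384·x + 1536·x^2 + 2048·x^3)·Dx^2 + (-16 - 64·x + 3072·x^3 + 4096·x^4)·Dx^3 + (-1 + 4·x + 32·x^2 + 128·x^3 + 768·x^4 + 1024·x^5)·Dx^4  (order 4).
h: a_k = 0, 0, 4, 16/3, -32, 128/5, 1024/15, 4096/21, …
ICs: h(0) = 0, h′(0) = 0, h′′(0) = 8, h′′′(0) = 32.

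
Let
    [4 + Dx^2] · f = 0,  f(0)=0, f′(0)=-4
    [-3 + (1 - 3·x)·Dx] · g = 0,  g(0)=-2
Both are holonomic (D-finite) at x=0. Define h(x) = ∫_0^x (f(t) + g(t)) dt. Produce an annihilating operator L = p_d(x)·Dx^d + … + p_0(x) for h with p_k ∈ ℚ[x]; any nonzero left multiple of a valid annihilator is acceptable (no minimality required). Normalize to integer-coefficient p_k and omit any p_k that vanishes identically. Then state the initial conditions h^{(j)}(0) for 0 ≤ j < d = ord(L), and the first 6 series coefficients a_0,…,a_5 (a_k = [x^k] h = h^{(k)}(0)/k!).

f: a_k = 0, -4, 0, 8/3, 0, -8/15, …
g: a_k = -2, -6, -18, -54, -162, -486, …
L₀ := lclm(L_f,L_g); ord L₀ ≤ 2+1.
h=∫₀ˣh₀: take L = L₀·Dx.
L = (-348 + 144·x - 216·x^2)·Dx + (44 - 180·x + 216·x^2 - 216·x^3)·Dx^2 + (-87 + 36·x - 54·x^2)·Dx^3 + (11 - 45·x + 54·x^2 - 54·x^3)·Dx^4  (order 4).
h: a_k = 0, -2, -5, -6, -77/6, -162/5, …
ICs: h(0) = 0, h′(0) = -2, h′′(0) = -10, h′′′(0) = -36.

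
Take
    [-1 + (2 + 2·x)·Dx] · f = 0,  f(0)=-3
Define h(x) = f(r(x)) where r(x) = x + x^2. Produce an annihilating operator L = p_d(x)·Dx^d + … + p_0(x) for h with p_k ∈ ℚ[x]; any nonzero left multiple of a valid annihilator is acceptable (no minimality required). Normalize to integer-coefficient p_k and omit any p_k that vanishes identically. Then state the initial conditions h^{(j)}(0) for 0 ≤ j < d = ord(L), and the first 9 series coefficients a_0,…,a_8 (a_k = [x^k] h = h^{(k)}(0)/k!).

L = (-1 - 2·x) + (2 + 2·x + 2·x^2)·Dx  (order 1).
h: a_k = -3, -3/2, -9/8, 9/16, -9/128, -45/256, 171/1024, -63/2048, -2601/32768, …
ICs: h(0) = -3.

f: a_k = -3, -3/2, 3/8, -3/16, 15/128, -21/256, 63/1024, -99/2048, 1287/32768, …
Substitute x→r, Dx→(1/r')Dx; clear ⇒ L₀.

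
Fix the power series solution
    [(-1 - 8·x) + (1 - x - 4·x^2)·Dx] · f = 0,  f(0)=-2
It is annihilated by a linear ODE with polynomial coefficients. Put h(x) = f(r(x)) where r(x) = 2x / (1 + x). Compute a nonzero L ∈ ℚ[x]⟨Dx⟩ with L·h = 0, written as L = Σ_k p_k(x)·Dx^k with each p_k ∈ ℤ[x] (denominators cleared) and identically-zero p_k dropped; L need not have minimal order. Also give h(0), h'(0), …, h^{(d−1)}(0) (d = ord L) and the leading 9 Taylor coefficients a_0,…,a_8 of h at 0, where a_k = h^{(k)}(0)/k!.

L = (2 + 34·x) + (-1 - x + 17·x^2 + 17·x^3)·Dx  (order 1).
h: a_k = -2, -4, -36, -68, -612, -1156, -10404, -19652, -176868, …
ICs: h(0) = -2.

f: a_k = -2, -2, -10, -18, -58, -130, -362, -882, -2330, …
f∘r: x↦r, Dx↦Dx/r' in L_f ⇒ L₀.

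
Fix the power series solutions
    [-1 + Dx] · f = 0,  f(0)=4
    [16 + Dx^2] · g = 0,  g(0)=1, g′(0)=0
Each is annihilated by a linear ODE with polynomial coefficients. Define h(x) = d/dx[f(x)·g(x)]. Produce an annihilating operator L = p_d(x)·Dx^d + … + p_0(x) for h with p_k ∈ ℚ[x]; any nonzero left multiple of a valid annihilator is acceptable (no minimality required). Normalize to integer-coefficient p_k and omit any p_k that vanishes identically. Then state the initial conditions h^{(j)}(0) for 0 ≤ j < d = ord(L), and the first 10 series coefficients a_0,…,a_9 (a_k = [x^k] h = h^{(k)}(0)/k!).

f: a_k = 4, 4, 2, 2/3, 1/6, 1/30, 1/180, 1/1260, 1/10080, 1/90720, …
g: a_k = 1, 0, -8, 0, 32/3, 0, -256/45, 0, 512/315, 0, …
L₀ := L_f ⊗_s L_g (sym. prod.), ord ≤ 2.
h₀' ⇒ L via d/dx closure of L₀.
L = 17 - 2·Dx + Dx^2  (order 2).
h: a_k = 4, -60, -94, 322/3, 1121/6, -33/2, -20047/180, -31679/1260, 277441/10080, 72895/6048, …
ICs: h(0) = 4, h′(0) = -60.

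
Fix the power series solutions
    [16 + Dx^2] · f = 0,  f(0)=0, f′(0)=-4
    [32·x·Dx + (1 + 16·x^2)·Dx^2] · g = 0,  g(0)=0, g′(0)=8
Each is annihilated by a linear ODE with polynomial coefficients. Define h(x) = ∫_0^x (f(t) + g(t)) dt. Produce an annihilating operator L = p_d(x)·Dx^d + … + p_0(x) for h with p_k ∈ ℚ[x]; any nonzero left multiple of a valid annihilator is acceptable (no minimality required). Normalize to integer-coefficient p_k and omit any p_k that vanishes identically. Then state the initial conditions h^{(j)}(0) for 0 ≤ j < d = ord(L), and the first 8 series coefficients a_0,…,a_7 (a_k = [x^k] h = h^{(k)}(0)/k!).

L = (-5632·x + 114688·x^3 + 131072·x^5)·Dx^2 + (-16 + 1792·x^2 + 36864·x^4 + 65536·x^6)·Dx^3 + (-352·x + 7168·x^3 + 8192·x^5)·Dx^4 + (-1 + 112·x^2 + 2304·x^4 + 4096·x^6)·Dx^5  (order 5).
h: a_k = 0, 0, 2, 0, -8, 0, 3008/45, 0, …
ICs: h(0) = 0, h′(0) = 0, h′′(0) = 4, h′′′(0) = 0, h′′′′(0) = -192.

f: a_k = 0, -4, 0, 32/3, 0, -128/15, 0, 1024/315, …
g: a_k = 0, 8, 0, -128/3, 0, 2048/5, 0, -32768/7, …
f+g: L₀ = lclm(L_f,L_g), ord ≤ 2+2.
Integrate: L := L₀·Dx.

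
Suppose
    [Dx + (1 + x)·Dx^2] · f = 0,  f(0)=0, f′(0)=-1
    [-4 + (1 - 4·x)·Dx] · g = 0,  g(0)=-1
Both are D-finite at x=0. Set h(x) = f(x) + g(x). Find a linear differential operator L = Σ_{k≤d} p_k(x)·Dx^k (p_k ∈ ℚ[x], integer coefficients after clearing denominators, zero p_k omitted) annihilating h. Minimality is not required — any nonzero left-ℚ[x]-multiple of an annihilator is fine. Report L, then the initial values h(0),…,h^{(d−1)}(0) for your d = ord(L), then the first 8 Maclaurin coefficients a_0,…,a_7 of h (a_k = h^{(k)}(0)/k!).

f: a_k = 0, -1, 1/2, -1/3, 1/4, -1/5, 1/6, -1/7, …
g: a_k = -1, -4, -16, -64, -256, -1024, -4096, -16384, …
Weyl lclm of L_f,L_g ⇒ L₀ (ord ≤ 3).
L = (-112 - 32·x)·Dx + (-94 - 208·x - 64·x^2)·Dx^2 + (9 - 23·x - 48·x^2 - 16·x^3)·Dx^3  (order 3).
h: a_k = -1, -5, -31/2, -193/3, -1023/4, -5121/5, -24575/6, -114689/7, …
ICs: h(0) = -1, h′(0) = -5, h′′(0) = -31.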